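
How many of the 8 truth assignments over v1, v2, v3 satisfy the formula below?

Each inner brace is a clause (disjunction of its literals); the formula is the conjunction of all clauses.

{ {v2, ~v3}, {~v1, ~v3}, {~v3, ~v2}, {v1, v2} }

3

There are 2^3 = 8 truth assignments over (v1, v2, v3).
Check each against the 4 clauses (columns in the order v1, v2, v3):
  F F F  ✗ fails (v1 | v2)
  F F T  ✗ fails (v2 | ~v3)
  F T F  ✓ satisfies all
  F T T  ✗ fails (~v3 | ~v2)
  T F F  ✓ satisfies all
  T F T  ✗ fails (v2 | ~v3)
  T T F  ✓ satisfies all
  T T T  ✗ fails (~v1 | ~v3)
3 of the 8 rows are models.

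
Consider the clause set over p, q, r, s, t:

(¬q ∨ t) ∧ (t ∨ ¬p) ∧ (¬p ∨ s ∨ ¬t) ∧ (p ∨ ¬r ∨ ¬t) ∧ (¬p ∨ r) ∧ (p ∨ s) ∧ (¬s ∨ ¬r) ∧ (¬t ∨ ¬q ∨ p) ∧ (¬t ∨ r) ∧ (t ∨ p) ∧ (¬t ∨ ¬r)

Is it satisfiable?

No

Suppose q = False.
Suppose t = True.
Unit clause (r) forces r = True.
Now (¬r) is unsatisfied and unit — conflict.
That branch fails; take t = False instead.
Unit clause (¬p) forces p = False.
Now (p) is unsatisfied and unit — conflict.
Both values of t lead to a conflict.
That branch fails; take q = True instead.
Unit clause (t) forces t = True.
Unit clause (p) forces p = True.
Unit clause (s) forces s = True.
Unit clause (r) forces r = True.
Now (¬r) is unsatisfied and unit — conflict.
Both values of q lead to a conflict.
No assignment satisfies every clause.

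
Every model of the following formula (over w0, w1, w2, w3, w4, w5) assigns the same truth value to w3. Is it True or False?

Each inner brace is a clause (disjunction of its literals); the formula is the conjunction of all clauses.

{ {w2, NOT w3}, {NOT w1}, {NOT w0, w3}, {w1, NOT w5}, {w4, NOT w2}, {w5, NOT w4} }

Suppose w3 = true.
From the singleton clause (w2), w2 = true.
From the singleton clause (NOT w1), w1 = false.
From the singleton clause (NOT w5), w5 = false.
From the singleton clause (w4), w4 = true.
But (NOT w4) is also a unit clause — contradiction.
So every satisfying assignment has w3 = False.

False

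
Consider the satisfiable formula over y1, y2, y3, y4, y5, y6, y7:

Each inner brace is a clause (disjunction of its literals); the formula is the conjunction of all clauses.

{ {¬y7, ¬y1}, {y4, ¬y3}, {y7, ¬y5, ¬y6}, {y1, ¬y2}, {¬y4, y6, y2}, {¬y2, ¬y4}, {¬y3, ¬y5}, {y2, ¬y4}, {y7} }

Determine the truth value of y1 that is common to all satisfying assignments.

False

Suppose y1 = True.
(¬y7) alone gives y7 = False.
Now (y7) is unsatisfied and unit — conflict.
So every satisfying assignment has y1 = False.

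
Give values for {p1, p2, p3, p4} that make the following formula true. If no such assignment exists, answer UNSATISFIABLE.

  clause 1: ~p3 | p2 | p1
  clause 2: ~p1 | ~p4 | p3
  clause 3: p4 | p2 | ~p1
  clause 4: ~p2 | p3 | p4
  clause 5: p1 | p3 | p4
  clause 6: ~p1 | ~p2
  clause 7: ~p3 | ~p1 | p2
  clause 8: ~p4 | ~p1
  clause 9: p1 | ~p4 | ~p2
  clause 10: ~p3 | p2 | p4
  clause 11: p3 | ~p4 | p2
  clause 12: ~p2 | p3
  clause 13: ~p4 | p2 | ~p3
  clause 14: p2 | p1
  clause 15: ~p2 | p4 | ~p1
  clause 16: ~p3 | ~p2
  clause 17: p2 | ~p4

UNSATISFIABLE

Case p1 = 0:
The clause (p2) is unit, so p2 = 1.
The clause (~p4) is unit, so p4 = 0.
The clause (p3) is unit, so p3 = 1.
That conflicts with the unit clause (~p3).
Backtrack on p1: now try p1 = 1.
The clause (~p2) is unit, so p2 = 0.
The clause (p4) is unit, so p4 = 1.
That conflicts with the unit clause (~p4).
Both values of p1 lead to a conflict.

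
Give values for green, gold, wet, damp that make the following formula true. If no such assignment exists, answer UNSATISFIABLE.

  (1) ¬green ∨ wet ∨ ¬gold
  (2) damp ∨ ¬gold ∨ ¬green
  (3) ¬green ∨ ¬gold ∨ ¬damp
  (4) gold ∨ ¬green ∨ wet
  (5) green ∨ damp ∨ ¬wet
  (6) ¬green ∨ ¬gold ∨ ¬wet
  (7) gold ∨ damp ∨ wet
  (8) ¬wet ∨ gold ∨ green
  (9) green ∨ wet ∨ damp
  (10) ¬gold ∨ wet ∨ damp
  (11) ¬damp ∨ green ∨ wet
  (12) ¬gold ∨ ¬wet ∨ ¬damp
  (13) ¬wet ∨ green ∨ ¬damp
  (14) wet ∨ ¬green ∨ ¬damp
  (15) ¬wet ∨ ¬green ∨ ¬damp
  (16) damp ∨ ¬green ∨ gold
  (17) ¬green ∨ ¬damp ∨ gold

Try green = False.
Try damp = True.
The clause (wet) is unit, so wet = True.
That conflicts with the unit clause (¬wet).
Backtrack on damp: now try damp = False.
The clause (¬wet) is unit, so wet = False.
That conflicts with the unit clause (wet).
Neither damp = True nor damp = False works.
Backtrack on green: now try green = True.
Try wet = True.
The clause (¬gold) is unit, so gold = False.
The clause (¬damp) is unit, so damp = False.
That conflicts with the unit clause (damp).
Backtrack on wet: now try wet = False.
The clause (¬gold) is unit, so gold = False.
That conflicts with the unit clause (gold).
Neither wet = True nor wet = False works.
Neither green = True nor green = False works.

UNSATISFIABLE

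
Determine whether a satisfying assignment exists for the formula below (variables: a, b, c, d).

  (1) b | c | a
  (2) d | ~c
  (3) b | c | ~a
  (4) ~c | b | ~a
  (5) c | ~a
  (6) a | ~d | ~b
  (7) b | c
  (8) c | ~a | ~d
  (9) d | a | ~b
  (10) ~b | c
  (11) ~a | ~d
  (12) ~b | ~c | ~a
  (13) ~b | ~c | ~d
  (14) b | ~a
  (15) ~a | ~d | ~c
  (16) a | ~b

Satisfiable

Suppose d = 1.
(~a) alone gives a = 0.
(~b) alone gives b = 0.
(c) alone gives c = 1.
Every clause now holds.
A satisfying assignment: a: 0, b: 0, c: 1, d: 1.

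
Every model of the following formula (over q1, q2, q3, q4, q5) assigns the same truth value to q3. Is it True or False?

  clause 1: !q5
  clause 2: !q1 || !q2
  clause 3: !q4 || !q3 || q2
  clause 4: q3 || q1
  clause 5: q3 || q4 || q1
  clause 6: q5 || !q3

False

Suppose q3 = true.
The clause (!q5) is unit, so q5 = false.
But (q5) is also a unit clause — contradiction.
So every satisfying assignment has q3 = False.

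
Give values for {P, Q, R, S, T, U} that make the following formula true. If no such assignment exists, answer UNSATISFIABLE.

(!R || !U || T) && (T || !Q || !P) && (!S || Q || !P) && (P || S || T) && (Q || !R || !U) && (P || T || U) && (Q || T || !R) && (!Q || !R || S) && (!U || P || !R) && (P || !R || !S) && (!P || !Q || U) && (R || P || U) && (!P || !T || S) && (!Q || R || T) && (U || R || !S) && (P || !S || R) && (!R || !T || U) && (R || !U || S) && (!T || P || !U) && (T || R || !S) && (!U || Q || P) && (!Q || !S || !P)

P ↦ true, Q ↦ false, R ↦ false, S ↦ false, T ↦ false, U ↦ false

Suppose R = false.
Suppose P = true.
Suppose T = false.
From the singleton clause (!Q), Q = false.
From the singleton clause (!S), S = false.
From the singleton clause (!U), U = false.
All clauses are satisfied.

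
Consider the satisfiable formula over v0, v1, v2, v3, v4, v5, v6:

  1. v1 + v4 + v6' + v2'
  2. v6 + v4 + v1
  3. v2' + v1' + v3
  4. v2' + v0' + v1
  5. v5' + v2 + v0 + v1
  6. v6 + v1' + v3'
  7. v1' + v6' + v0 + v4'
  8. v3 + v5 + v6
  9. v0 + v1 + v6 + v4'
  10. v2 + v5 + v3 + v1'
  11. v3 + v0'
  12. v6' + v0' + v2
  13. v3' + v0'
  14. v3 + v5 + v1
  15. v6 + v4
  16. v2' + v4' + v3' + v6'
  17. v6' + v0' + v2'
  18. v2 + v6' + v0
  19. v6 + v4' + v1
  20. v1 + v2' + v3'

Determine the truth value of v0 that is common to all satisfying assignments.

False

Suppose v0 = 1.
Unit clause (v3) forces v3 = 1.
That conflicts with the unit clause (v3').
So every satisfying assignment has v0 = False.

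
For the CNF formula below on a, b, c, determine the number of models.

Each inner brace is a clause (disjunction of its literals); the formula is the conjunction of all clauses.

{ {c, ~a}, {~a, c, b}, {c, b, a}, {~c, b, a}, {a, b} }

There are 2^3 = 8 truth assignments over (a, b, c).
Check each against the 5 clauses (columns in the order a, b, c):
  F F F  ✗ fails (c | b | a)
  F F T  ✗ fails (~c | b | a)
  F T F  ✓ satisfies all
  F T T  ✓ satisfies all
  T F F  ✗ fails (c | ~a)
  T F T  ✓ satisfies all
  T T F  ✗ fails (c | ~a)
  T T T  ✓ satisfies all
4 of the 8 rows are models.

4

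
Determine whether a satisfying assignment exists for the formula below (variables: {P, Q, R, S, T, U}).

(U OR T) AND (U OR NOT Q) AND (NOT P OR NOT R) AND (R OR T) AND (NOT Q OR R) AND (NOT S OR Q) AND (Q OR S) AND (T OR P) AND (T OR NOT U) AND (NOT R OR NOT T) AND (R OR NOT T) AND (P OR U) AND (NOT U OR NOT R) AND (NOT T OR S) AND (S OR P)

Suppose U = true.
The clause (T) is unit, so T = true.
The clause (NOT R) is unit, so R = false.
But (R) is also a unit clause — contradiction.
Undo U and try U = false.
The clause (T) is unit, so T = true.
The clause (NOT Q) is unit, so Q = false.
The clause (NOT S) is unit, so S = false.
But (S) is also a unit clause — contradiction.
Neither U = true nor U = false works.
No assignment satisfies every clause.

No, unsatisfiable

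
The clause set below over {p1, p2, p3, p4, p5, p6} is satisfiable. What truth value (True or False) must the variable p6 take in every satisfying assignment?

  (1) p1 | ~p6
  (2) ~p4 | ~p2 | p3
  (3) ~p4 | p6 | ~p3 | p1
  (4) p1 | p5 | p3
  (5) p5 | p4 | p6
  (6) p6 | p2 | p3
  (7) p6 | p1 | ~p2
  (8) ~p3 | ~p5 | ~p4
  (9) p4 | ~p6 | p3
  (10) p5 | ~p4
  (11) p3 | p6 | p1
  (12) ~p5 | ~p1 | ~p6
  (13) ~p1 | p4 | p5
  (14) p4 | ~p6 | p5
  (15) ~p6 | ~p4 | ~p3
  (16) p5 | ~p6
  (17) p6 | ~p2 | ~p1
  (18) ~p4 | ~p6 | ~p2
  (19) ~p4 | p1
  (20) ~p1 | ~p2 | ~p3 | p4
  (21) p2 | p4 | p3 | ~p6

False

Suppose p6 = 1.
The clause (p1) is unit, so p1 = 1.
The clause (~p5) is unit, so p5 = 0.
That conflicts with the unit clause (p5).
So every satisfying assignment has p6 = False.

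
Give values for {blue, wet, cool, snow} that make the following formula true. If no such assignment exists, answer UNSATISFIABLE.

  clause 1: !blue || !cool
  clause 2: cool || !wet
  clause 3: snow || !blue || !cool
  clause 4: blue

(blue) alone gives blue = true.
(!cool) alone gives cool = false.
(!wet) alone gives wet = false.
All clauses hold; snow can take either value.

blue: true, wet: false, cool: false, snow: false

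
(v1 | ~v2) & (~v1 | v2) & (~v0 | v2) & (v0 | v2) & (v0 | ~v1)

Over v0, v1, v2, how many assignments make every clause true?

There are 2^3 = 8 truth assignments over (v0, v1, v2).
Check each against the 5 clauses (columns in the order v0, v1, v2):
  F F F  ✗ fails (v0 | v2)
  F F T  ✗ fails (v1 | ~v2)
  F T F  ✗ fails (~v1 | v2)
  F T T  ✗ fails (v0 | ~v1)
  T F F  ✗ fails (~v0 | v2)
  T F T  ✗ fails (v1 | ~v2)
  T T F  ✗ fails (~v1 | v2)
  T T T  ✓ satisfies all
1 of the 8 rows is a model.

1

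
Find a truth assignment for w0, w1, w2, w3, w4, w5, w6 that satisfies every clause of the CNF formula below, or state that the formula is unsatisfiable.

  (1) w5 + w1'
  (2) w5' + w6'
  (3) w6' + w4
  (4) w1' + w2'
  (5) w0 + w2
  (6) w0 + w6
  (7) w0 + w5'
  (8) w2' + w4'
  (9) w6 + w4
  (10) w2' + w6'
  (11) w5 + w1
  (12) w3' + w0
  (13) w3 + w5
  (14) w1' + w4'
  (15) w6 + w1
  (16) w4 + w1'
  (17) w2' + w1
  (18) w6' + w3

Case w5 = 1:
(w6') alone gives w6 = 0.
(w0) alone gives w0 = 1.
(w4) alone gives w4 = 1.
(w2') alone gives w2 = 0.
(w1') alone gives w1 = 0.
But (w1) is also a unit clause — contradiction.
Backtrack on w5: now try w5 = 0.
(w1') alone gives w1 = 0.
But (w1) is also a unit clause — contradiction.
Neither w5 = 1 nor w5 = 0 works.

UNSATISFIABLE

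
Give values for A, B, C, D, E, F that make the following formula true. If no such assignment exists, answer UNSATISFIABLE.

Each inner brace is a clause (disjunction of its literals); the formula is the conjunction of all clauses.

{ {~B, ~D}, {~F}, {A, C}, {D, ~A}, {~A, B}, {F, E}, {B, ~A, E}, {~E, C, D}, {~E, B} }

A: 0; B: 1; C: 1; D: 0; E: 1; F: 0

(~F) alone gives F = 0.
(E) alone gives E = 1.
(B) alone gives B = 1.
(~D) alone gives D = 0.
(~A) alone gives A = 0.
(C) alone gives C = 1.
Every clause now holds.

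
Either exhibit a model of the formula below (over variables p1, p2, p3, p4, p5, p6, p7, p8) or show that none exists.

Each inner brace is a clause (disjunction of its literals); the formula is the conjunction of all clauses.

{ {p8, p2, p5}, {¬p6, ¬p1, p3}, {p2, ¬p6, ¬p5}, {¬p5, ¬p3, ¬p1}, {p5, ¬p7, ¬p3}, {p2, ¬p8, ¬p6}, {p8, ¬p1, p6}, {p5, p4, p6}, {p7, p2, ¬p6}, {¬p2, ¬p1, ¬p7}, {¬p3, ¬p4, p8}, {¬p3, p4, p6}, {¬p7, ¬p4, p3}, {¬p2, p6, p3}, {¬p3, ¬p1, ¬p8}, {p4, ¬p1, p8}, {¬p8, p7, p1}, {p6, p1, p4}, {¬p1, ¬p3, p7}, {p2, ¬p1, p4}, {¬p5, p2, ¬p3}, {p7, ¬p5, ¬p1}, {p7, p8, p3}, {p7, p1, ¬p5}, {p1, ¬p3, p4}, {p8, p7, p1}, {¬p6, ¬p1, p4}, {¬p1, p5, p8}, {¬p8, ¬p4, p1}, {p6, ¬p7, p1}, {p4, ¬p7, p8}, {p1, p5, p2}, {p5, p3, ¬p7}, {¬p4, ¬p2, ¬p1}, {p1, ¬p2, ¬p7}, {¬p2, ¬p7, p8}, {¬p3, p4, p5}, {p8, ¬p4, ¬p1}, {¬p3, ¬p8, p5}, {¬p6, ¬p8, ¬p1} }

Case p8 = True:
Case p2 = False:
Unit clause (¬p6) forces p6 = False.
Case p5 = False:
Unit clause (p4) forces p4 = True.
Unit clause (p1) forces p1 = True.
Unit clause (¬p3) forces p3 = False.
Unit clause (¬p7) forces p7 = False.
This assignment satisfies each clause.

p1: True; p2: False; p3: False; p4: True; p5: False; p6: False; p7: False; p8: True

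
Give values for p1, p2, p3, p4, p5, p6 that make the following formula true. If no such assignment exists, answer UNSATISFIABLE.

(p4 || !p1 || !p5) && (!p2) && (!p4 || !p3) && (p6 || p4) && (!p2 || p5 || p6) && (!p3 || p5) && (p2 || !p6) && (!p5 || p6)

p1=false; p2=false; p3=false; p4=true; p5=false; p6=false

Unit clause (!p2) forces p2 = false.
Unit clause (!p6) forces p6 = false.
Unit clause (p4) forces p4 = true.
Unit clause (!p3) forces p3 = false.
Unit clause (!p5) forces p5 = false.
No clause remains; p1 is free.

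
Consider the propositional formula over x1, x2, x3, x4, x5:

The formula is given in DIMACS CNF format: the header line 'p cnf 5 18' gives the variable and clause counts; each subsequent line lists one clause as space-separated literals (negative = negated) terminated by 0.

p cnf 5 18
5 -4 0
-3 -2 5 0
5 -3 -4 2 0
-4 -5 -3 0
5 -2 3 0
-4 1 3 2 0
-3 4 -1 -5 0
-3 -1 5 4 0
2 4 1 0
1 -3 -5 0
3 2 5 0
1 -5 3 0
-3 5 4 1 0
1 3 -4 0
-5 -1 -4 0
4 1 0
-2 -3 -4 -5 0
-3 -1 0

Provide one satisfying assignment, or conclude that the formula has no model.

x1 ↦ True; x2 ↦ True; x3 ↦ False; x4 ↦ False; x5 ↦ True

Branch on x5: set x5 = True.
Branch on x4: set x4 = False.
From the singleton clause (x1), x1 = True.
From the singleton clause (¬x3), x3 = False.
No clause remains; x2 is free.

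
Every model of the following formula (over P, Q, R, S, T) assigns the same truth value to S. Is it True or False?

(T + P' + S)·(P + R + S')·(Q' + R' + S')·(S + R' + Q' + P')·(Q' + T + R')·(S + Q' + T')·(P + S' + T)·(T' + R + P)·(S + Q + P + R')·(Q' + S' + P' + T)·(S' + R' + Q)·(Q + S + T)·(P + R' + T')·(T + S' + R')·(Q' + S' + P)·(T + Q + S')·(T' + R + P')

False

Suppose S = 1.
Case P = 1:
Case Q = 0:
From the singleton clause (R'), R = 0.
From the singleton clause (T), T = 1.
That conflicts with the unit clause (T').
Backtrack on Q: now try Q = 1.
From the singleton clause (R'), R = 0.
From the singleton clause (T), T = 1.
That conflicts with the unit clause (T').
Both values of Q lead to a conflict.
Backtrack on P: now try P = 0.
From the singleton clause (R), R = 1.
From the singleton clause (Q'), Q = 0.
That conflicts with the unit clause (Q).
Both values of P lead to a conflict.
So every satisfying assignment has S = False.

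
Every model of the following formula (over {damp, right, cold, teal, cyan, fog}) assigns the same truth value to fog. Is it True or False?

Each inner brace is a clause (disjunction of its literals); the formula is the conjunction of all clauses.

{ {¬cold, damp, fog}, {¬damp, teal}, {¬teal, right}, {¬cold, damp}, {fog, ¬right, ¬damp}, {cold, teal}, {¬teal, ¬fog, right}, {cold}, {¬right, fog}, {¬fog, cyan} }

True

Suppose fog = False.
Unit clause (cold) forces cold = True.
Unit clause (damp) forces damp = True.
Unit clause (teal) forces teal = True.
Unit clause (right) forces right = True.
That conflicts with the unit clause (¬right).
So every satisfying assignment has fog = True.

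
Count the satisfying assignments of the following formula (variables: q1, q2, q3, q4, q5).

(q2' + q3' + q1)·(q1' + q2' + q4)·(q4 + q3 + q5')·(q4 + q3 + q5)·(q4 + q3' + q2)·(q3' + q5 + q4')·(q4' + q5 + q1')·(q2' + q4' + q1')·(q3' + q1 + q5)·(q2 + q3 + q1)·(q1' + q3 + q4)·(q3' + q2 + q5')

There are 2^5 = 32 truth assignments over (q1, q2, q3, q4, q5).
Split on q5. With q5 = 1, the clauses containing q5 are satisfied and q5' drops from the rest; 2 of the 2^4 = 16 assignments to the other variables satisfy what remains.
With q5 = 0, by the same count on the reduced clause set, 1 assignment works.
Total: 2 + 1 = 3.

3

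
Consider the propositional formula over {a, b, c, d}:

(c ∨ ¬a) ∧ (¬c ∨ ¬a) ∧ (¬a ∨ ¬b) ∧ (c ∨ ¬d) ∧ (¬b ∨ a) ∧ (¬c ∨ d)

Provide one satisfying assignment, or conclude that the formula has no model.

Try c = True.
From the singleton clause (¬a), a = False.
From the singleton clause (¬b), b = False.
From the singleton clause (d), d = True.
Every clause now holds.

a ↦ False,  b ↦ False,  c ↦ True,  d ↦ True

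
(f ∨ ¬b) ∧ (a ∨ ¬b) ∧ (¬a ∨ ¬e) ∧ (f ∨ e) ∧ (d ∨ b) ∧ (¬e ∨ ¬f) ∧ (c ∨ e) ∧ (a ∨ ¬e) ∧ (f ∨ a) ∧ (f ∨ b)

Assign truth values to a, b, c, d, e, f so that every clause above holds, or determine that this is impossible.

a=True,  b=True,  c=True,  d=True,  e=False,  f=True

Suppose f = True.
Unit clause (¬e) forces e = False.
Unit clause (c) forces c = True.
Suppose a = True.
Suppose d = True.
No clause remains; b is free.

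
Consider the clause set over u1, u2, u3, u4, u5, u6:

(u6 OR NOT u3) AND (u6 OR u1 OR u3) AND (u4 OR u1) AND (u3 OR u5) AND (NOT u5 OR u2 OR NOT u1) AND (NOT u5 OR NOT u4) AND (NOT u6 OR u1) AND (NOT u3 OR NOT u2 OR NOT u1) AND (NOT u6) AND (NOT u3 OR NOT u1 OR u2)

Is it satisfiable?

Unit clause (NOT u6) forces u6 = false.
Unit clause (NOT u3) forces u3 = false.
Unit clause (u1) forces u1 = true.
Unit clause (u5) forces u5 = true.
Unit clause (u2) forces u2 = true.
Unit clause (NOT u4) forces u4 = false.
This assignment satisfies each clause.
A satisfying assignment: u1 ↦ true,  u2 ↦ true,  u3 ↦ false,  u4 ↦ false,  u5 ↦ true,  u6 ↦ false.

Yes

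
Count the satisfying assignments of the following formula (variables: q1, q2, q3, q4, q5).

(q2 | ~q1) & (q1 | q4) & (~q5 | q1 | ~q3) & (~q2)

3

There are 2^5 = 32 truth assignments over (q1, q2, q3, q4, q5).
Split on q1. With q1 = 1, the clauses containing q1 are satisfied and ~q1 drops from the rest; 0 of the 2^4 = 16 assignments to the other variables satisfy what remains.
With q1 = 0, by the same count on the reduced clause set, 3 assignments work.
(One model: q1=F, q2=F, q3=F, q4=T, q5=F.)
Total: 0 + 3 = 3.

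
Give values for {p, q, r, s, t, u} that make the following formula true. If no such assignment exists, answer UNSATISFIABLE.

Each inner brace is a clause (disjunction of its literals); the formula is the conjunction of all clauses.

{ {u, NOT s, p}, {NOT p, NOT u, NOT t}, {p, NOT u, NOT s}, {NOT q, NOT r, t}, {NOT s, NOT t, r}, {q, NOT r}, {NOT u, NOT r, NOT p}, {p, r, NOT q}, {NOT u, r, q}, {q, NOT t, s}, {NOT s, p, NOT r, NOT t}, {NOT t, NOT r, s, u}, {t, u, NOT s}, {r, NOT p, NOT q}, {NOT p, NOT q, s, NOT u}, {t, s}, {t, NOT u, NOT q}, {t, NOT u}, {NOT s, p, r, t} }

Try q = true.
Try r = true.
(t) alone gives t = true.
Try p = true.
(NOT u) alone gives u = false.
(s) alone gives s = true.
All clauses are satisfied.

p ↦ true; q ↦ true; r ↦ true; s ↦ true; t ↦ true; u ↦ false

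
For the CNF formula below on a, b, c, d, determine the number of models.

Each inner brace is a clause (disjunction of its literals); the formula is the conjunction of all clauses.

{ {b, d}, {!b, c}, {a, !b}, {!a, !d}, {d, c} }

There are 2^4 = 16 truth assignments over (a, b, c, d).
Split on c. With c = true, the clauses containing c are satisfied and !c drops from the rest; 2 of the 2^3 = 8 assignments to the other variables satisfy what remains.
With c = false, by the same count on the reduced clause set, 1 assignment works.
(One model: a=F, b=F, c=F, d=T.)
Total: 2 + 1 = 3.

3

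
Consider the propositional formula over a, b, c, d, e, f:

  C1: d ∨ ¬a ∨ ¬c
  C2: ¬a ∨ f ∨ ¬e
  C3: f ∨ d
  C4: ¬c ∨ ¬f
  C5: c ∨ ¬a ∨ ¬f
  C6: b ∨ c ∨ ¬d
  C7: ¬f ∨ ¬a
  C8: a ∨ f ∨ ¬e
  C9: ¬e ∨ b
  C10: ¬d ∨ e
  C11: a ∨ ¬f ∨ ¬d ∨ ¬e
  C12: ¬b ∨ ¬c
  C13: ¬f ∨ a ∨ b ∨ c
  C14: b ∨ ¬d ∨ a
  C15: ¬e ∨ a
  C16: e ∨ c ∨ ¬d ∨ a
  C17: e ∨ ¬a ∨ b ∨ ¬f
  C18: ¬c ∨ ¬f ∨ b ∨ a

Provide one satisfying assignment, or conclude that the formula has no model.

a=False,  b=True,  c=False,  d=False,  e=False,  f=True

Case f = True:
The clause (¬c) is unit, so c = False.
The clause (¬a) is unit, so a = False.
The clause (b) is unit, so b = True.
The clause (¬e) is unit, so e = False.
The clause (¬d) is unit, so d = False.
All clauses are satisfied.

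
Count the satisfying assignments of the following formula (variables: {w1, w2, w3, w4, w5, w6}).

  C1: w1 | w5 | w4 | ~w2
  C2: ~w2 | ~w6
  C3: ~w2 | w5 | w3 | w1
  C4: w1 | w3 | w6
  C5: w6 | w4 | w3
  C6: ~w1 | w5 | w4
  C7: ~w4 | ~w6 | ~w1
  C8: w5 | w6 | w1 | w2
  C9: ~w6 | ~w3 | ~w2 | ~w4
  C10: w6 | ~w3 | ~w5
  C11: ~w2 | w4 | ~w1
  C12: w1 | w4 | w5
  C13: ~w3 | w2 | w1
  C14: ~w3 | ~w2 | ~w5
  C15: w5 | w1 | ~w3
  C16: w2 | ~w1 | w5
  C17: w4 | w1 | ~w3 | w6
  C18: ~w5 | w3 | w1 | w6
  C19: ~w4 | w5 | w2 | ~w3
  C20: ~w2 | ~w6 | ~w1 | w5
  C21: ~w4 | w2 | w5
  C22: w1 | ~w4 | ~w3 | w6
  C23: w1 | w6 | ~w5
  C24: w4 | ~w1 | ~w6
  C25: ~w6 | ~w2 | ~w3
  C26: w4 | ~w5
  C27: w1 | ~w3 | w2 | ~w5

There are 2^6 = 64 truth assignments over (w1, w2, w3, w4, w5, w6).
Split on w4. With w4 = 1, the clauses containing w4 are satisfied and ~w4 drops from the rest; 5 of the 2^5 = 32 assignments to the other variables satisfy what remains.
With w4 = 0, by the same count on the reduced clause set, 0 assignments work.
Total: 5 + 0 = 5.

5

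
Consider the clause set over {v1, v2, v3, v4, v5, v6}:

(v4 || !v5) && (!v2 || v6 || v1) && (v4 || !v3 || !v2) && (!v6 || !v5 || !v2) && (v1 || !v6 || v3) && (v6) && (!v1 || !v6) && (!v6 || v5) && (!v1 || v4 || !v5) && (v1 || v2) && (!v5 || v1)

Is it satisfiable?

The clause (v6) is unit, so v6 = true.
The clause (!v1) is unit, so v1 = false.
The clause (v3) is unit, so v3 = true.
The clause (v5) is unit, so v5 = true.
That conflicts with the unit clause (!v5).
No assignment satisfies every clause.

No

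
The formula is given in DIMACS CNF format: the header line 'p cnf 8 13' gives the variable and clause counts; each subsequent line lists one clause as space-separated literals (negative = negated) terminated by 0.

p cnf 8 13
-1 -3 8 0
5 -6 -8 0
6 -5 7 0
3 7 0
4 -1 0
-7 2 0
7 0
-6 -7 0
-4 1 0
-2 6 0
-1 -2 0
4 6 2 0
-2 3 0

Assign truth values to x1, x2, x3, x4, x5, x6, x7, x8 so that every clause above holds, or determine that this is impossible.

(x7) alone gives x7 = True.
(x2) alone gives x2 = True.
(¬x6) alone gives x6 = False.
Now (x6) is unsatisfied and unit — conflict.

UNSATISFIABLE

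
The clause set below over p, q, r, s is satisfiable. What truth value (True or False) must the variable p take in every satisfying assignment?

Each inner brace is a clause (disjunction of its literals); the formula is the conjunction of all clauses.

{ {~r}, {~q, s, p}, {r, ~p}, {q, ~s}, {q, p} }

Suppose p = 1.
The clause (~r) is unit, so r = 0.
That conflicts with the unit clause (r).
So every satisfying assignment has p = False.

False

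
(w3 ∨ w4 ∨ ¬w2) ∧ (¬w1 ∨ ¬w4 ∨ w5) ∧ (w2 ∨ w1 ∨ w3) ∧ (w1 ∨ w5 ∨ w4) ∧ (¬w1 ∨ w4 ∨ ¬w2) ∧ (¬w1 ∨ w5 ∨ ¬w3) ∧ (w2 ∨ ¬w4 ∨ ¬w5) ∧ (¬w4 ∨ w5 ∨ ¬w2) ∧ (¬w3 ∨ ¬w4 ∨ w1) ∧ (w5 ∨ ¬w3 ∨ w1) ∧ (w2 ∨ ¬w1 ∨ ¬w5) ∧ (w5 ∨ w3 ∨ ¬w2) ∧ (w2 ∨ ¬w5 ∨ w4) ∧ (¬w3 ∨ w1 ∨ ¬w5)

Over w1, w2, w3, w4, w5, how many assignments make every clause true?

4

There are 2^5 = 32 truth assignments over (w1, w2, w3, w4, w5).
Split on w5. With w5 = True, the clauses containing w5 are satisfied and ¬w5 drops from the rest; 3 of the 2^4 = 16 assignments to the other variables satisfy what remains.
With w5 = False, by the same count on the reduced clause set, 1 assignment works.
(One model: w1=F, w2=T, w3=F, w4=T, w5=T.)
Total: 3 + 1 = 4.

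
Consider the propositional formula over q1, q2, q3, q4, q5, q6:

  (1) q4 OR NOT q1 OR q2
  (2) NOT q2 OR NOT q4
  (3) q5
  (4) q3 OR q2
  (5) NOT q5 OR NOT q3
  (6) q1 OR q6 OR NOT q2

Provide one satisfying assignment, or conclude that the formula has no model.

Unit clause (q5) forces q5 = true.
Unit clause (NOT q3) forces q3 = false.
Unit clause (q2) forces q2 = true.
Unit clause (NOT q4) forces q4 = false.
Branch on q1: set q1 = true.
All clauses hold; q6 can take either value.

q1: true, q2: true, q3: false, q4: false, q5: true, q6: false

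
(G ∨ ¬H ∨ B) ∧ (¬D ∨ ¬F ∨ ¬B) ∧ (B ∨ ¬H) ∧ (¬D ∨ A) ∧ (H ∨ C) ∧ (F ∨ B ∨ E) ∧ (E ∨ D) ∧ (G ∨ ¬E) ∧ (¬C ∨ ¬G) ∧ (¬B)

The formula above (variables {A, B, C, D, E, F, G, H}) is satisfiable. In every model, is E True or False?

Suppose E = True.
(G) alone gives G = True.
(¬C) alone gives C = False.
(H) alone gives H = True.
(B) alone gives B = True.
Now (¬B) is unsatisfied and unit — conflict.
So every satisfying assignment has E = False.

False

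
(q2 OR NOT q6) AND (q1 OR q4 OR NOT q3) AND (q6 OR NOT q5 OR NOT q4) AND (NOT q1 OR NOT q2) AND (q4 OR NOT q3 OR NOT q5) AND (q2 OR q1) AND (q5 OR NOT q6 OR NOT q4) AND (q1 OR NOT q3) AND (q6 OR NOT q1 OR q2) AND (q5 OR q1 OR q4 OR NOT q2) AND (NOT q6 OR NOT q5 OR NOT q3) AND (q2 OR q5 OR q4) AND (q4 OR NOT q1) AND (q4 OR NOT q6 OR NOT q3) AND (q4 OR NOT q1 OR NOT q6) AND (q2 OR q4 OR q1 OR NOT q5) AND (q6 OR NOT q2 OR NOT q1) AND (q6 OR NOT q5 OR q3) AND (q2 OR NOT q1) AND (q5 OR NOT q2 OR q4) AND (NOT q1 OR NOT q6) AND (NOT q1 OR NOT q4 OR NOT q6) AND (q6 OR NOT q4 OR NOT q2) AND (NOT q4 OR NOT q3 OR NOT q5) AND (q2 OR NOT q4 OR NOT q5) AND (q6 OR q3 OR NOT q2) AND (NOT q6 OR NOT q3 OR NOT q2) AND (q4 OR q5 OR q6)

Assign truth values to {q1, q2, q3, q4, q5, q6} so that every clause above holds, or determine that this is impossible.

q1: false, q2: true, q3: false, q4: false, q5: true, q6: true

Branch on q2: set q2 = true.
(NOT q1) alone gives q1 = false.
(NOT q3) alone gives q3 = false.
(q6) alone gives q6 = true.
Branch on q5: set q5 = true.
All clauses hold; q4 can take either value.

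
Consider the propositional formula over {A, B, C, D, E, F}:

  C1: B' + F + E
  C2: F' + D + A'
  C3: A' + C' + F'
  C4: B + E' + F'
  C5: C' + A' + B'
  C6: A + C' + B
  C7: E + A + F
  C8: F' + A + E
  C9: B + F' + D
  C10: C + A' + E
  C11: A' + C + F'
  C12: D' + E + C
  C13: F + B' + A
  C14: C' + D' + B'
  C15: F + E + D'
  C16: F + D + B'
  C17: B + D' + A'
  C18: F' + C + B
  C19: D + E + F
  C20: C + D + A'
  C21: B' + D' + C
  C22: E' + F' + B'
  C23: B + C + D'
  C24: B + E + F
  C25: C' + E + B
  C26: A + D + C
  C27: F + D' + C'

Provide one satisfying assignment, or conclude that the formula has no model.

A: 1, B: 0, C: 1, D: 0, E: 1, F: 0

Case B = 0:
Case E = 1:
The clause (F') is unit, so F = 0.
Case A = 1:
The clause (D') is unit, so D = 0.
The clause (C) is unit, so C = 1.
This assignment satisfies each clause.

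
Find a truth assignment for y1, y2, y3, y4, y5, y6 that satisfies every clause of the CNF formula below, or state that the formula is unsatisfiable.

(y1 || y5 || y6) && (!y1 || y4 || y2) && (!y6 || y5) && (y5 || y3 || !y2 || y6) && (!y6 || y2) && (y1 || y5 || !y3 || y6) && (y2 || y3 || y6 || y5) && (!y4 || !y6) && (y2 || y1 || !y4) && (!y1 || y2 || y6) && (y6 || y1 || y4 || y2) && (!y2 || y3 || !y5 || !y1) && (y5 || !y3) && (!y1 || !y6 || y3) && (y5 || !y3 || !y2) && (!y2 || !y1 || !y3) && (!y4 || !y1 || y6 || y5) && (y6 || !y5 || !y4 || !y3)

Try y6 = false.
Try y1 = false.
(y5) alone gives y5 = true.
Try y2 = true.
Try y4 = false.
All clauses hold; y3 can take either value.

y1 ↦ false, y2 ↦ true, y3 ↦ false, y4 ↦ false, y5 ↦ true, y6 ↦ false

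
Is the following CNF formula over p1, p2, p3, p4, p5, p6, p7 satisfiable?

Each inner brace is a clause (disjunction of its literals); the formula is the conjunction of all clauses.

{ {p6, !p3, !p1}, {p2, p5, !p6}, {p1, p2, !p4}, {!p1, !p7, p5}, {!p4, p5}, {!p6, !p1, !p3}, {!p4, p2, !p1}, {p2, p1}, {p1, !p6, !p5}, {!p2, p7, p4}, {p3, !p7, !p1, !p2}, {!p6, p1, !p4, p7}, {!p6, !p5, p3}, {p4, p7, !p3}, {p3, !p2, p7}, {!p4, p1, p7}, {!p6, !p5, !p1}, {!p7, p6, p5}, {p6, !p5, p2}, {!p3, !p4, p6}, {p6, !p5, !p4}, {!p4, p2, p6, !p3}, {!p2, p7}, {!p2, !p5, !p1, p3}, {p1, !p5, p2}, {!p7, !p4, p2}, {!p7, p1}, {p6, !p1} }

Branch on p4: set p4 = false.
Branch on p2: set p2 = true.
Unit clause (p7) forces p7 = true.
Unit clause (p1) forces p1 = true.
Unit clause (p5) forces p5 = true.
Unit clause (p3) forces p3 = true.
Unit clause (p6) forces p6 = true.
Now (!p6) is unsatisfied and unit — conflict.
So p2 must be the other value — set p2 = false.
Unit clause (p1) forces p1 = true.
Unit clause (p6) forces p6 = true.
Unit clause (p5) forces p5 = true.
Now (!p5) is unsatisfied and unit — conflict.
Both values of p2 lead to a conflict.
So p4 must be the other value — set p4 = true.
Unit clause (p5) forces p5 = true.
Unit clause (p6) forces p6 = true.
Unit clause (p1) forces p1 = true.
Now (!p1) is unsatisfied and unit — conflict.
Both values of p4 lead to a conflict.
No assignment satisfies every clause.

Unsatisfiable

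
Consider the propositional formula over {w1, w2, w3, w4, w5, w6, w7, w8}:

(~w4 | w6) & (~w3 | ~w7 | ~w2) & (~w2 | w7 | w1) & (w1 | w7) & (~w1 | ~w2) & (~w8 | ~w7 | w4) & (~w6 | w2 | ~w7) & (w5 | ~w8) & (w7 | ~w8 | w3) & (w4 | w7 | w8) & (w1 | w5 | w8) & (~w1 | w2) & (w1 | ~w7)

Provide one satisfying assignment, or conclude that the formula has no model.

Try w4 = 0.
Try w1 = 1.
(~w2) alone gives w2 = 0.
But (w2) is also a unit clause — contradiction.
So w1 must be the other value — set w1 = 0.
(w7) alone gives w7 = 1.
But (~w7) is also a unit clause — contradiction.
Either choice for w1 ends in contradiction.
So w4 must be the other value — set w4 = 1.
(w6) alone gives w6 = 1.
Try w1 = 1.
(~w2) alone gives w2 = 0.
But (w2) is also a unit clause — contradiction.
So w1 must be the other value — set w1 = 0.
(w7) alone gives w7 = 1.
But (~w7) is also a unit clause — contradiction.
Either choice for w1 ends in contradiction.
Either choice for w4 ends in contradiction.

UNSATISFIABLE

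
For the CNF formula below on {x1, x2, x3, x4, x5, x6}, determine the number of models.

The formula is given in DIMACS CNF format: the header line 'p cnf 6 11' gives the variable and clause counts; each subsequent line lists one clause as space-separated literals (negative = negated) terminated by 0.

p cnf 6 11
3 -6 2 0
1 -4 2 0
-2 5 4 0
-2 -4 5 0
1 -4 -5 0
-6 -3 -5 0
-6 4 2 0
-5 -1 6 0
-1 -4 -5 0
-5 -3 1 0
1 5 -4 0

11

There are 2^6 = 64 truth assignments over (x1, x2, x3, x4, x5, x6).
Split on x6. With x6 = True, the clauses containing x6 are satisfied and ¬x6 drops from the rest; 3 of the 2^5 = 32 assignments to the other variables satisfy what remains.
With x6 = False, by the same count on the reduced clause set, 8 assignments work.
Total: 3 + 8 = 11.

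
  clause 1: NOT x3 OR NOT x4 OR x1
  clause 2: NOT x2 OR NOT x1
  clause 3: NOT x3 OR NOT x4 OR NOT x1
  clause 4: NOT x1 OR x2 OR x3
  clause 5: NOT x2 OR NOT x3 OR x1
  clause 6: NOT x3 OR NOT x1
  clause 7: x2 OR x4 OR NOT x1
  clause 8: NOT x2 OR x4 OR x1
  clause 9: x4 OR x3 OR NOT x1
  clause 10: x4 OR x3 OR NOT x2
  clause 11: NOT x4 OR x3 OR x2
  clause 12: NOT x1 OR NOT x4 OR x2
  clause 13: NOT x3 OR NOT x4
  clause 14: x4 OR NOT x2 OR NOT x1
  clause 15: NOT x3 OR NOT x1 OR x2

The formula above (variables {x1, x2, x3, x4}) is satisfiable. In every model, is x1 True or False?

False

Suppose x1 = true.
(NOT x2) alone gives x2 = false.
(x3) alone gives x3 = true.
Now (NOT x3) is unsatisfied and unit — conflict.
So every satisfying assignment has x1 = False.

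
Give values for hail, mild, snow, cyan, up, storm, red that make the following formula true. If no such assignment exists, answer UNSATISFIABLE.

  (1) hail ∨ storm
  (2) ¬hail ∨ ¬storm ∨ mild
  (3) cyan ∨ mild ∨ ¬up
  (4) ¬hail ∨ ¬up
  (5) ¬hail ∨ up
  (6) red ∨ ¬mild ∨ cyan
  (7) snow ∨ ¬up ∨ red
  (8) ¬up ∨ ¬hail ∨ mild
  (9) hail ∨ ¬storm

Branch on hail: set hail = True.
From the singleton clause (¬up), up = False.
But (up) is also a unit clause — contradiction.
That branch fails; take hail = False instead.
From the singleton clause (storm), storm = True.
But (¬storm) is also a unit clause — contradiction.
Both values of hail lead to a conflict.

UNSATISFIABLE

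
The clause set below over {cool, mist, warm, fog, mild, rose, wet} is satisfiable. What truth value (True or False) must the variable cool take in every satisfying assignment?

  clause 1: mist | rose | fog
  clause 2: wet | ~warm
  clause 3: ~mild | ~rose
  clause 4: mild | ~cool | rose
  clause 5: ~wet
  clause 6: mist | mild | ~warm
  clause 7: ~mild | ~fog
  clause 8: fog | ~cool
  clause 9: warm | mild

False

Suppose cool = 1.
From the singleton clause (~wet), wet = 0.
From the singleton clause (~warm), warm = 0.
From the singleton clause (fog), fog = 1.
From the singleton clause (~mild), mild = 0.
Now (mild) is unsatisfied and unit — conflict.
So every satisfying assignment has cool = False.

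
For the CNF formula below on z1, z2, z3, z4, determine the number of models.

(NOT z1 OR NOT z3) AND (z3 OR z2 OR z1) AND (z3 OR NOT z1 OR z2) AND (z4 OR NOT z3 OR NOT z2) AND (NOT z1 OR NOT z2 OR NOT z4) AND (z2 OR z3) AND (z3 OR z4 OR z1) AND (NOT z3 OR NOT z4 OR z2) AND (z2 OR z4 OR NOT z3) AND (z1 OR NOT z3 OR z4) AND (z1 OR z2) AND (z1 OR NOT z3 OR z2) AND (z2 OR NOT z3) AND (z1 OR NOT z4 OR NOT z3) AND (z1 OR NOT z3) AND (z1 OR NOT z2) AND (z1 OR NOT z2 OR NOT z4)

There are 2^4 = 16 truth assignments over (z1, z2, z3, z4).
Check each against the 17 clauses (columns in the order z1, z2, z3, z4):
  F F F F  ✗ fails (z3 OR z2 OR z1)
  F F F T  ✗ fails (z3 OR z2 OR z1)
  F F T F  ✗ fails (z2 OR z4 OR NOT z3)
  F F T T  ✗ fails (NOT z3 OR NOT z4 OR z2)
  F T F F  ✗ fails (z3 OR z4 OR z1)
  F T F T  ✗ fails (z1 OR NOT z2)
  F T T F  ✗ fails (z4 OR NOT z3 OR NOT z2)
  F T T T  ✗ fails (z1 OR NOT z4 OR NOT z3)
  T F F F  ✗ fails (z3 OR NOT z1 OR z2)
  T F F T  ✗ fails (z3 OR NOT z1 OR z2)
  T F T F  ✗ fails (NOT z1 OR NOT z3)
  T F T T  ✗ fails (NOT z1 OR NOT z3)
  T T F F  ✓ satisfies all
  T T F T  ✗ fails (NOT z1 OR NOT z2 OR NOT z4)
  T T T F  ✗ fails (NOT z1 OR NOT z3)
  T T T T  ✗ fails (NOT z1 OR NOT z3)
1 of the 16 rows is a model.

1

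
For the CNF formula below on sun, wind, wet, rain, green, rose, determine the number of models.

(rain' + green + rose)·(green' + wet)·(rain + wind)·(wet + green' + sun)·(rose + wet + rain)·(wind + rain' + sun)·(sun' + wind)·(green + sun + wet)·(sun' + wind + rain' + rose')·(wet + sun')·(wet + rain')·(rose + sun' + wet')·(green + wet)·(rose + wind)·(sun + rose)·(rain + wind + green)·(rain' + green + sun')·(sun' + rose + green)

7

There are 2^6 = 64 truth assignments over (sun, wind, wet, rain, green, rose).
Split on wet. With wet = 1, the clauses containing wet are satisfied and wet' drops from the rest; 7 of the 2^5 = 32 assignments to the other variables satisfy what remains.
With wet = 0, by the same count on the reduced clause set, 0 assignments work.
(One model: sun=F, wind=T, wet=T, rain=F, green=F, rose=T.)
Total: 7 + 0 = 7.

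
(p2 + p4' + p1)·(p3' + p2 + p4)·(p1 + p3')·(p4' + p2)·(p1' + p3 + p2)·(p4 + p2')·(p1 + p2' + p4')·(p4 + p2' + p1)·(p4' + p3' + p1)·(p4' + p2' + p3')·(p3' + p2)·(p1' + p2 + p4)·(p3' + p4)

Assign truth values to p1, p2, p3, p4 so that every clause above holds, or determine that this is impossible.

p1: 0, p2: 0, p3: 0, p4: 0

Branch on p1: set p1 = 0.
The clause (p3') is unit, so p3 = 0.
Branch on p2: set p2 = 0.
The clause (p4') is unit, so p4 = 0.
Every clause now holds.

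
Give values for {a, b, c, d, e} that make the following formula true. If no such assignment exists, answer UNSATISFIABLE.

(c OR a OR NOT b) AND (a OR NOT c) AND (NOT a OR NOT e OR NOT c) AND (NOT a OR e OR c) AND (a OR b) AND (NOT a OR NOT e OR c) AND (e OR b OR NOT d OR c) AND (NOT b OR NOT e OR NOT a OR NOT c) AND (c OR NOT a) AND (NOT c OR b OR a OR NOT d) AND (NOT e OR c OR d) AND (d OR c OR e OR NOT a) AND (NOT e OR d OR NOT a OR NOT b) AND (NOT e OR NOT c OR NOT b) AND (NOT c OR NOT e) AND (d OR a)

Suppose a = true.
The clause (c) is unit, so c = true.
The clause (NOT e) is unit, so e = false.
All clauses hold; b, d can take either value.

a: true; b: true; c: true; d: true; e: false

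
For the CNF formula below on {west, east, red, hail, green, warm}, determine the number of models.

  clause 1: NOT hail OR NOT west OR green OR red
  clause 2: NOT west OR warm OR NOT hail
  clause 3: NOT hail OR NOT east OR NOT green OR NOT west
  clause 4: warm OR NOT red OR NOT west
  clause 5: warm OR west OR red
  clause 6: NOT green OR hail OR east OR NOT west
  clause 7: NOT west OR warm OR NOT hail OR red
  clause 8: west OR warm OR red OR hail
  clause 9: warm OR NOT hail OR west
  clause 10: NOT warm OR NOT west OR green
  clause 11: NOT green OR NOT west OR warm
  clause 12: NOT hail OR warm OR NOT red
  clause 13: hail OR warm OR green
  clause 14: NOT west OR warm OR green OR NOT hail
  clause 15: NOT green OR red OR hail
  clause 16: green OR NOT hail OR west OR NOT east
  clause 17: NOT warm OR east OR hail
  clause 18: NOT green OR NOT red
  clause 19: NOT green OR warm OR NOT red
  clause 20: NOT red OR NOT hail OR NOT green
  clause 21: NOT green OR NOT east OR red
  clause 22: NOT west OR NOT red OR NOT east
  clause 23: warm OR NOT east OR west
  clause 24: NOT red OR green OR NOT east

5

There are 2^6 = 64 truth assignments over (west, east, red, hail, green, warm).
Split on warm. With warm = true, the clauses containing warm are satisfied and NOT warm drops from the rest; 5 of the 2^5 = 32 assignments to the other variables satisfy what remains.
With warm = false, by the same count on the reduced clause set, 0 assignments work.
Total: 5 + 0 = 5.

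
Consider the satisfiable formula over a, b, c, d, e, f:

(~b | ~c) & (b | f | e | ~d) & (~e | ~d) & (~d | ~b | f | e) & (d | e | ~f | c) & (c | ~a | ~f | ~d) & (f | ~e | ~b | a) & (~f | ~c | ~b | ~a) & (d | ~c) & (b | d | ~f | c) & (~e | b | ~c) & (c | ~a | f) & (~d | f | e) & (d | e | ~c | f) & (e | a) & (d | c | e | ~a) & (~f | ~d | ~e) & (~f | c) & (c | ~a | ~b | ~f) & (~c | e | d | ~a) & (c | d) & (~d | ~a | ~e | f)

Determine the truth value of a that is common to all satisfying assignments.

True

Suppose a = 0.
Unit clause (e) forces e = 1.
Unit clause (~d) forces d = 0.
Unit clause (~c) forces c = 0.
That conflicts with the unit clause (c).
So every satisfying assignment has a = True.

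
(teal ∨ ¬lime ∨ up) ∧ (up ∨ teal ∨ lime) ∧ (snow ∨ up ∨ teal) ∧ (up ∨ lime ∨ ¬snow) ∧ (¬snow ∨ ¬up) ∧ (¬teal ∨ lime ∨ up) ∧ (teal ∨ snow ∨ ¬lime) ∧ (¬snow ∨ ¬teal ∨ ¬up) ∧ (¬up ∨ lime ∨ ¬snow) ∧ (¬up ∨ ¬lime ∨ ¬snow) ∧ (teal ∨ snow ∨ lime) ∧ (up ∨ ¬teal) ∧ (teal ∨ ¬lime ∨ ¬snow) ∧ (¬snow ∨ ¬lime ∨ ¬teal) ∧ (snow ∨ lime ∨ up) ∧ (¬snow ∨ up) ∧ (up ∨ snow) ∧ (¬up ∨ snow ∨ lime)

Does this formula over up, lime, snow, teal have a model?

Branch on snow: set snow = False.
(up) alone gives up = True.
(lime) alone gives lime = True.
(teal) alone gives teal = True.
All clauses are satisfied.
A satisfying assignment: up ↦ True,  lime ↦ True,  snow ↦ False,  teal ↦ True.

Yes, satisfiable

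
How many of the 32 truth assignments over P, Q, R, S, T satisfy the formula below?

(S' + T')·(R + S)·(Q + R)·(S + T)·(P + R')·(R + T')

There are 2^5 = 32 truth assignments over (P, Q, R, S, T).
Split on P. With P = 1, the clauses containing P are satisfied and P' drops from the rest; 5 of the 2^4 = 16 assignments to the other variables satisfy what remains.
With P = 0, by the same count on the reduced clause set, 1 assignment works.
Total: 5 + 1 = 6.

6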